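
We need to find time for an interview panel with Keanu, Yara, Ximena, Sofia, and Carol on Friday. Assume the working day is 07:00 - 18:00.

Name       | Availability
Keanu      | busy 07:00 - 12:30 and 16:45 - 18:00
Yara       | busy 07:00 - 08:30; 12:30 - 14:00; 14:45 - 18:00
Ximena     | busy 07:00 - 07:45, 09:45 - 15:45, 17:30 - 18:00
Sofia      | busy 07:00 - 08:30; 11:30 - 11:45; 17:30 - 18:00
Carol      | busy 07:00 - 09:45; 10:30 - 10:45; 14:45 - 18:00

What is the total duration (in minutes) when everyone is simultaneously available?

Keanu free: 12:30-16:45 (invert busy blocks within the working day).
Yara free: 08:30-12:30, 14:00-14:45 (invert busy blocks within the working day).
Ximena free: 07:45-09:45, 15:45-17:30 (invert busy blocks within the working day).
Sofia free: 08:30-11:30, 11:45-17:30 (invert busy blocks within the working day).
Carol free: 09:45-10:30, 10:45-14:45 (invert busy blocks within the working day).
Keanu ∩ Yara: 14:00-14:45.
Keanu ∩ Yara ∩ Ximena: ∅.
Keanu ∩ Yara ∩ Ximena ∩ Sofia: ∅.
Keanu ∩ Yara ∩ Ximena ∩ Sofia ∩ Carol: ∅.
There is no time when everyone is free.
There is no common window, so the total is 0 minutes.

0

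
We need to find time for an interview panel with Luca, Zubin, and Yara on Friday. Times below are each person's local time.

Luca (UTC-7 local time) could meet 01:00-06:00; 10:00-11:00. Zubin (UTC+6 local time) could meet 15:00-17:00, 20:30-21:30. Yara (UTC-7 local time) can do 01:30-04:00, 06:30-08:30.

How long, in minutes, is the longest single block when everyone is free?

Luca in UTC: 08:00-13:00, 17:00-18:00 (add 7h to convert from UTC-7).
Zubin in UTC: 09:00-11:00, 14:30-15:30 (subtract 6h to convert from UTC+6).
Yara in UTC: 08:30-11:00, 13:30-15:30 (add 7h to convert from UTC-7).
Luca ∩ Zubin: 09:00-11:00.
Luca ∩ Zubin ∩ Yara: 09:00-11:00.
The longest is 09:00-11:00 at 120 minutes.

120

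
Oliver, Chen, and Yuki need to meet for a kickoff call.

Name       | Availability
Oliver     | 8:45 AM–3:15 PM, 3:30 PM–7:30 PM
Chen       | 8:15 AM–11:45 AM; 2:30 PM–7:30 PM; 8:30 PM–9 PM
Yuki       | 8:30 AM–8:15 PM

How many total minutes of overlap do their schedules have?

Oliver ∩ Chen: 08:45-11:45, 14:30-15:15, 15:30-19:30.
Oliver ∩ Chen ∩ Yuki: 08:45-11:45, 14:30-15:15, 15:30-19:30.
Those are the intersection windows.
Summing the common windows: 180 + 45 + 240 = 465 minutes.

465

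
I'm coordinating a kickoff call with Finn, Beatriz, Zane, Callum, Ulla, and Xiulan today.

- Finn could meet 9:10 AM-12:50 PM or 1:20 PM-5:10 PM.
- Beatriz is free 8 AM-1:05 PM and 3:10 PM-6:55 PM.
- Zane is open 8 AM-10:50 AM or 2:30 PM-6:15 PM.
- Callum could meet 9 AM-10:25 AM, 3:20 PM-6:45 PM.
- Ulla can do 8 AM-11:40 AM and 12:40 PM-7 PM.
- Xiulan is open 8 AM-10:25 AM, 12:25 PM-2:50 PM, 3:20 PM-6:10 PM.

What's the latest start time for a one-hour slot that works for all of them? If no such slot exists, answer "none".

Finn ∩ Beatriz: 09:10-12:50, 15:10-17:10.
Finn ∩ Beatriz ∩ Zane: 09:10-10:50, 15:10-17:10.
Finn ∩ Beatriz ∩ Zane ∩ Callum: 09:10-10:25, 15:20-17:10.
Finn ∩ Beatriz ∩ Zane ∩ Callum ∩ Ulla: 09:10-10:25, 15:20-17:10.
Finn ∩ Beatriz ∩ Zane ∩ Callum ∩ Ulla ∩ Xiulan: 09:10-10:25, 15:20-17:10.
The last common window of at least 60 minutes is 15:20-17:10; a 60-minute meeting can start as late as 16:10 and still end by 17:10.

16:10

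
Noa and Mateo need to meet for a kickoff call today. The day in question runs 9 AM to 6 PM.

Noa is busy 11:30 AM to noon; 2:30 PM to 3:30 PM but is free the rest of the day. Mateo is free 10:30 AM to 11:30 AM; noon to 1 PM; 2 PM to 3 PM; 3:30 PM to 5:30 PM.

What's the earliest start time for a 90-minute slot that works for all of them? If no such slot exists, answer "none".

15:30

Noa free: 09:00-11:30, 12:00-14:30, 15:30-18:00 (invert busy blocks within the working day).
Mateo free: 10:30-11:30, 12:00-13:00, 14:00-15:00, 15:30-17:30.
Noa ∩ Mateo: 10:30-11:30, 12:00-13:00, 14:00-14:30, 15:30-17:30.
The first common window of at least 90 minutes is 15:30-17:30, so the earliest start is 15:30.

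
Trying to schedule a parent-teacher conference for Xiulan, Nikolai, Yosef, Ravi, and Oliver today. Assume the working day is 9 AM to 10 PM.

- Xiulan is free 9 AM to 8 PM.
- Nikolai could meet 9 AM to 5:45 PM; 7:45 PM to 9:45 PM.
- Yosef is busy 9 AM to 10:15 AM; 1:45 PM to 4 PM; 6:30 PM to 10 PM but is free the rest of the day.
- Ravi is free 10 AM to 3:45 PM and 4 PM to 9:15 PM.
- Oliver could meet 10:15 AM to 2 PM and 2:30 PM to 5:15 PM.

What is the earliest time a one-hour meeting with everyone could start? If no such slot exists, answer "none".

Xiulan free: 09:00-20:00.
Nikolai free: 09:00-17:45, 19:45-21:45.
Yosef free: 10:15-13:45, 16:00-18:30 (invert busy blocks within the working day).
Ravi free: 10:00-15:45, 16:00-21:15.
Oliver free: 10:15-14:00, 14:30-17:15.
Xiulan ∩ Nikolai: 09:00-17:45, 19:45-20:00.
Xiulan ∩ Nikolai ∩ Yosef: 10:15-13:45, 16:00-17:45.
Xiulan ∩ Nikolai ∩ Yosef ∩ Ravi: 10:15-13:45, 16:00-17:45.
Xiulan ∩ Nikolai ∩ Yosef ∩ Ravi ∩ Oliver: 10:15-13:45, 16:00-17:15.
So the common availability across everyone is 10:15-13:45, 16:00-17:15.
The first common window of at least 60 minutes is 10:15-13:45, so the earliest start is 10:15.

10:15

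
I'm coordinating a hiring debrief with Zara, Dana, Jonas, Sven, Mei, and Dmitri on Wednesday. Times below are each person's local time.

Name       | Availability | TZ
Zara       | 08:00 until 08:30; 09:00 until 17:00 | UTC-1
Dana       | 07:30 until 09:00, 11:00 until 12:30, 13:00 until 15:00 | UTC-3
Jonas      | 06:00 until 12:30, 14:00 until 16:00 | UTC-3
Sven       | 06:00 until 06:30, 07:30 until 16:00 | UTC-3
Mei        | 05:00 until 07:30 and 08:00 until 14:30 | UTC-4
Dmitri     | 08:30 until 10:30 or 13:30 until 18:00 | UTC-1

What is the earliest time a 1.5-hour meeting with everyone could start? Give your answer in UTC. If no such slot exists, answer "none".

none

Zara in UTC: 09:00-09:30, 10:00-18:00 (add 1h to convert from UTC-1).
Dana in UTC: 10:30-12:00, 14:00-15:30, 16:00-18:00 (add 3h to convert from UTC-3).
Jonas in UTC: 09:00-15:30, 17:00-19:00 (add 3h to convert from UTC-3).
Sven in UTC: 09:00-09:30, 10:30-19:00 (add 3h to convert from UTC-3).
Mei in UTC: 09:00-11:30, 12:00-18:30 (add 4h to convert from UTC-4).
Dmitri in UTC: 09:30-11:30, 14:30-19:00 (add 1h to convert from UTC-1).
Zara ∩ Dana: 10:30-12:00, 14:00-15:30, 16:00-18:00.
Zara ∩ Dana ∩ Jonas: 10:30-12:00, 14:00-15:30, 17:00-18:00.
Zara ∩ Dana ∩ Jonas ∩ Sven: 10:30-12:00, 14:00-15:30, 17:00-18:00.
Zara ∩ Dana ∩ Jonas ∩ Sven ∩ Mei: 10:30-11:30, 14:00-15:30, 17:00-18:00.
Zara ∩ Dana ∩ Jonas ∩ Sven ∩ Mei ∩ Dmitri: 10:30-11:30, 14:30-15:30, 17:00-18:00.
No common window is at least 90 minutes long.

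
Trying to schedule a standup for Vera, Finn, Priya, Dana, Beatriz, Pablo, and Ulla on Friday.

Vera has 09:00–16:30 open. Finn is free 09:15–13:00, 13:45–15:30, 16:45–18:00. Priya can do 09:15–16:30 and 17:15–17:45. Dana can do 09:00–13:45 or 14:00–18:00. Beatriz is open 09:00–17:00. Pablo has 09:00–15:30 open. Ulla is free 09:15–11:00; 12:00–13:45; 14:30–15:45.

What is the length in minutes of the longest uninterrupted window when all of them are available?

Vera ∩ Finn: 09:15-13:00, 13:45-15:30.
Vera ∩ Finn ∩ Priya: 09:15-13:00, 13:45-15:30.
Vera ∩ Finn ∩ Priya ∩ Dana: 09:15-13:00, 14:00-15:30.
Vera ∩ Finn ∩ Priya ∩ Dana ∩ Beatriz: 09:15-13:00, 14:00-15:30.
Vera ∩ Finn ∩ Priya ∩ Dana ∩ Beatriz ∩ Pablo: 09:15-13:00, 14:00-15:30.
Vera ∩ Finn ∩ Priya ∩ Dana ∩ Beatriz ∩ Pablo ∩ Ulla: 09:15-11:00, 12:00-13:00, 14:30-15:30.
Those are the intersection windows.
The longest is 09:15-11:00 at 105 minutes.

105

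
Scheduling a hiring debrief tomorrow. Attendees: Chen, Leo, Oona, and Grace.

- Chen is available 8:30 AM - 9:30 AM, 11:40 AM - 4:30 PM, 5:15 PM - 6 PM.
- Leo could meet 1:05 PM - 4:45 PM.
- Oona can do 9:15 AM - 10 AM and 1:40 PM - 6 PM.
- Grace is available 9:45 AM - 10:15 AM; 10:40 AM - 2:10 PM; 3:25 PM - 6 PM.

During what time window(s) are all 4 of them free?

Chen ∩ Leo: 13:05-16:30.
Chen ∩ Leo ∩ Oona: 13:40-16:30.
Chen ∩ Leo ∩ Oona ∩ Grace: 13:40-14:10, 15:25-16:30.

13:40-14:10, 15:25-16:30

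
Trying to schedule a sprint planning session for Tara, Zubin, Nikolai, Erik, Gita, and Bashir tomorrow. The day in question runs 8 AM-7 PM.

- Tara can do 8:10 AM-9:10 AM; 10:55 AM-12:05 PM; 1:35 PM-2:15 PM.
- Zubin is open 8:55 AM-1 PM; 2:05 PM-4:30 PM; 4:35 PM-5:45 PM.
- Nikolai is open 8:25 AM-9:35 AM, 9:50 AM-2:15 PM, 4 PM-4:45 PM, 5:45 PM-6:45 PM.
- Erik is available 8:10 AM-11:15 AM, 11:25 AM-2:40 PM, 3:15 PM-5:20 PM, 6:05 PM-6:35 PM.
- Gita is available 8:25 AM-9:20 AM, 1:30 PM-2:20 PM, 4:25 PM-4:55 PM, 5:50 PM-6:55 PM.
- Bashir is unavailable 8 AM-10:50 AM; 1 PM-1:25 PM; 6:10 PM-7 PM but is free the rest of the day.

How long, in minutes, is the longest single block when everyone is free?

10

Tara free: 08:10-09:10, 10:55-12:05, 13:35-14:15.
Zubin free: 08:55-13:00, 14:05-16:30, 16:35-17:45.
Nikolai free: 08:25-09:35, 09:50-14:15, 16:00-16:45, 17:45-18:45.
Erik free: 08:10-11:15, 11:25-14:40, 15:15-17:20, 18:05-18:35.
Gita free: 08:25-09:20, 13:30-14:20, 16:25-16:55, 17:50-18:55.
Bashir free: 10:50-13:00, 13:25-18:10 (invert busy blocks within the working day).
Tara ∩ Zubin: 08:55-09:10, 10:55-12:05, 14:05-14:15.
Tara ∩ Zubin ∩ Nikolai: 08:55-09:10, 10:55-12:05, 14:05-14:15.
Tara ∩ Zubin ∩ Nikolai ∩ Erik: 08:55-09:10, 10:55-11:15, 11:25-12:05, 14:05-14:15.
Tara ∩ Zubin ∩ Nikolai ∩ Erik ∩ Gita: 08:55-09:10, 14:05-14:15.
Tara ∩ Zubin ∩ Nikolai ∩ Erik ∩ Gita ∩ Bashir: 14:05-14:15.
The longest is 14:05-14:15 at 10 minutes.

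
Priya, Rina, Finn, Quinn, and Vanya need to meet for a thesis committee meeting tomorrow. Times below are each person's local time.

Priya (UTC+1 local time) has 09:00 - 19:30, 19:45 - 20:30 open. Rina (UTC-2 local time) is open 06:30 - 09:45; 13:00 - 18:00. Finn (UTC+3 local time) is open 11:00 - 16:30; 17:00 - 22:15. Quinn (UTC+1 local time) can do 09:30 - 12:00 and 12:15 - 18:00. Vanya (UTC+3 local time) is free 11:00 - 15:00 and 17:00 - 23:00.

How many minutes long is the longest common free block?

Priya in UTC: 08:00-18:30, 18:45-19:30 (subtract 1h to convert from UTC+1).
Rina in UTC: 08:30-11:45, 15:00-20:00 (add 2h to convert from UTC-2).
Finn in UTC: 08:00-13:30, 14:00-19:15 (subtract 3h to convert from UTC+3).
Quinn in UTC: 08:30-11:00, 11:15-17:00 (subtract 1h to convert from UTC+1).
Vanya in UTC: 08:00-12:00, 14:00-20:00 (subtract 3h to convert from UTC+3).
Priya ∩ Rina: 08:30-11:45, 15:00-18:30, 18:45-19:30.
Priya ∩ Rina ∩ Finn: 08:30-11:45, 15:00-18:30, 18:45-19:15.
Priya ∩ Rina ∩ Finn ∩ Quinn: 08:30-11:00, 11:15-11:45, 15:00-17:00.
Priya ∩ Rina ∩ Finn ∩ Quinn ∩ Vanya: 08:30-11:00, 11:15-11:45, 15:00-17:00.
The longest is 08:30-11:00 at 150 minutes.

150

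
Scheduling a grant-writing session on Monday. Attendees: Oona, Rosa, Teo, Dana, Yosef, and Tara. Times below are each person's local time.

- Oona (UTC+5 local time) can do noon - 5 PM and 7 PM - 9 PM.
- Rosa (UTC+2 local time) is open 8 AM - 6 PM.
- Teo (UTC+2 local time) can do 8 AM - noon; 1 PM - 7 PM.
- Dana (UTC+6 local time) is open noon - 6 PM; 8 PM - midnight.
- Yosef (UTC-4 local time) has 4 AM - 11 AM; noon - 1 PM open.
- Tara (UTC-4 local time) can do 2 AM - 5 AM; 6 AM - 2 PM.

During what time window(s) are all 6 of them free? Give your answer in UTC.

Oona in UTC: 07:00-12:00, 14:00-16:00 (subtract 5h to convert from UTC+5).
Rosa in UTC: 06:00-16:00 (subtract 2h to convert from UTC+2).
Teo in UTC: 06:00-10:00, 11:00-17:00 (subtract 2h to convert from UTC+2).
Dana in UTC: 06:00-12:00, 14:00-18:00 (subtract 6h to convert from UTC+6).
Yosef in UTC: 08:00-15:00, 16:00-17:00 (add 4h to convert from UTC-4).
Tara in UTC: 06:00-09:00, 10:00-18:00 (add 4h to convert from UTC-4).
Oona ∩ Rosa: 07:00-12:00, 14:00-16:00.
Oona ∩ Rosa ∩ Teo: 07:00-10:00, 11:00-12:00, 14:00-16:00.
Oona ∩ Rosa ∩ Teo ∩ Dana: 07:00-10:00, 11:00-12:00, 14:00-16:00.
Oona ∩ Rosa ∩ Teo ∩ Dana ∩ Yosef: 08:00-10:00, 11:00-12:00, 14:00-15:00.
Oona ∩ Rosa ∩ Teo ∩ Dana ∩ Yosef ∩ Tara: 08:00-09:00, 11:00-12:00, 14:00-15:00.
So the common availability across everyone is 08:00-09:00, 11:00-12:00, 14:00-15:00.

08:00-09:00, 11:00-12:00, 14:00-15:00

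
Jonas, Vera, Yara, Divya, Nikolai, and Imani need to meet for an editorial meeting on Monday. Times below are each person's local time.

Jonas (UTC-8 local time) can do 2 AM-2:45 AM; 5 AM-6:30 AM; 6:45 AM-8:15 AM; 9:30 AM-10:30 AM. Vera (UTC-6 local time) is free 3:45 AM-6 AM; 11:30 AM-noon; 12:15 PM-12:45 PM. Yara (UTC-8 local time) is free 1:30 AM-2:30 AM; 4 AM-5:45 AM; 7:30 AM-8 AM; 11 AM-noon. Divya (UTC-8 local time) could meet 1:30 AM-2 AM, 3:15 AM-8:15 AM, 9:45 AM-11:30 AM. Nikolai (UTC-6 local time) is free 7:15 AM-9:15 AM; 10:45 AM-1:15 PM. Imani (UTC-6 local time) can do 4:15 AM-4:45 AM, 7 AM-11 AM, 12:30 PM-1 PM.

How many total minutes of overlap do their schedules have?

Jonas in UTC: 10:00-10:45, 13:00-14:30, 14:45-16:15, 17:30-18:30 (add 8h to convert from UTC-8).
Vera in UTC: 09:45-12:00, 17:30-18:00, 18:15-18:45 (add 6h to convert from UTC-6).
Yara in UTC: 09:30-10:30, 12:00-13:45, 15:30-16:00, 19:00-20:00 (add 8h to convert from UTC-8).
Divya in UTC: 09:30-10:00, 11:15-16:15, 17:45-19:30 (add 8h to convert from UTC-8).
Nikolai in UTC: 13:15-15:15, 16:45-19:15 (add 6h to convert from UTC-6).
Imani in UTC: 10:15-10:45, 13:00-17:00, 18:30-19:00 (add 6h to convert from UTC-6).
Jonas ∩ Vera: 10:00-10:45, 17:30-18:00, 18:15-18:30.
Jonas ∩ Vera ∩ Yara: 10:00-10:30.
Jonas ∩ Vera ∩ Yara ∩ Divya: ∅.
Jonas ∩ Vera ∩ Yara ∩ Divya ∩ Nikolai: ∅.
Jonas ∩ Vera ∩ Yara ∩ Divya ∩ Nikolai ∩ Imani: ∅.
There is no time when everyone is free.
There is no common window, so the total is 0 minutes.

0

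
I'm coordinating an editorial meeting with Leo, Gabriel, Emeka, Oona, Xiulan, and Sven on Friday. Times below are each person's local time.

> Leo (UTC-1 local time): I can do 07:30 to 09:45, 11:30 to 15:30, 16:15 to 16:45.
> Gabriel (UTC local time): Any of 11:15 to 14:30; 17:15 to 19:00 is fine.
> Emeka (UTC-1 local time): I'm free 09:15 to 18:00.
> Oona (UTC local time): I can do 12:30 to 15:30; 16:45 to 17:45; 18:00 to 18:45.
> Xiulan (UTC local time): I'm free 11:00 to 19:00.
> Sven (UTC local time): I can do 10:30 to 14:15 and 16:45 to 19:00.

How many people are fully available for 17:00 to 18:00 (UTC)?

3

Leo in UTC: 08:30-10:45, 12:30-16:30, 17:15-17:45 (add 1h to convert from UTC-1).
Gabriel in UTC: 11:15-14:30, 17:15-19:00.
Emeka in UTC: 10:15-19:00 (add 1h to convert from UTC-1).
Oona in UTC: 12:30-15:30, 16:45-17:45, 18:00-18:45.
Xiulan in UTC: 11:00-19:00.
Sven in UTC: 10:30-14:15, 16:45-19:00.
Emeka, Xiulan, and Sven can make the full 17:00-18:00 slot — that's 3.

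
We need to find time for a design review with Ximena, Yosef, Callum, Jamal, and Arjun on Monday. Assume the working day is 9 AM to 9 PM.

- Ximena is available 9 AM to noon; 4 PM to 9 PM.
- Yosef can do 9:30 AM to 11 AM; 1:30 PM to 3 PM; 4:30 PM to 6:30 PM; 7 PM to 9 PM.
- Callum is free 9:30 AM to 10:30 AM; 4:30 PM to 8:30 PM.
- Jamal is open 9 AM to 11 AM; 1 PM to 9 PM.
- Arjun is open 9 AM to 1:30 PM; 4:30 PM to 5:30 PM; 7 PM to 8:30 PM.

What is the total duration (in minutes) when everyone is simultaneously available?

Ximena ∩ Yosef: 09:30-11:00, 16:30-18:30, 19:00-21:00.
Ximena ∩ Yosef ∩ Callum: 09:30-10:30, 16:30-18:30, 19:00-20:30.
Ximena ∩ Yosef ∩ Callum ∩ Jamal: 09:30-10:30, 16:30-18:30, 19:00-20:30.
Ximena ∩ Yosef ∩ Callum ∩ Jamal ∩ Arjun: 09:30-10:30, 16:30-17:30, 19:00-20:30.
Summing the common windows: 60 + 60 + 90 = 210 minutes.

210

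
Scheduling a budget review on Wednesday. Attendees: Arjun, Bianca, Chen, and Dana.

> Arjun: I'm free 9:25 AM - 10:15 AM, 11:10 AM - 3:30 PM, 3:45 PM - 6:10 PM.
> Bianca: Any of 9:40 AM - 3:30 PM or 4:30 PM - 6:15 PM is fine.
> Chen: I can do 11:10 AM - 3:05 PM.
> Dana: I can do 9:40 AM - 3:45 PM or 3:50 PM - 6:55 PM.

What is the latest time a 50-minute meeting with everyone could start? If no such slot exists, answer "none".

Arjun ∩ Bianca: 09:40-10:15, 11:10-15:30, 16:30-18:10.
Arjun ∩ Bianca ∩ Chen: 11:10-15:05.
Arjun ∩ Bianca ∩ Chen ∩ Dana: 11:10-15:05.
Those are the intersection windows.
The last common window of at least 50 minutes is 11:10-15:05; a 50-minute meeting can start as late as 14:15 and still end by 15:05.

14:15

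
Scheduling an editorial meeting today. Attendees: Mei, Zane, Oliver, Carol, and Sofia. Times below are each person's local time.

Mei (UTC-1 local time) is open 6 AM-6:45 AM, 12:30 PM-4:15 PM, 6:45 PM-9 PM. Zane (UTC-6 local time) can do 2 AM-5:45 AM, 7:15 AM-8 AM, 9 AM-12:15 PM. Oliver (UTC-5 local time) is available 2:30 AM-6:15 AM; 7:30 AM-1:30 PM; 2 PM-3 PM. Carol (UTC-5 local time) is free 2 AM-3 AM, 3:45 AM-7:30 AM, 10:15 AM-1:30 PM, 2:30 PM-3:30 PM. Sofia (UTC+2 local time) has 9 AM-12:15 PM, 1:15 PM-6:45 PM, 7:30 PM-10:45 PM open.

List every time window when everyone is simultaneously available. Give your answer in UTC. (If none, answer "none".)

15:15-16:45

Mei in UTC: 07:00-07:45, 13:30-17:15, 19:45-22:00 (add 1h to convert from UTC-1).
Zane in UTC: 08:00-11:45, 13:15-14:00, 15:00-18:15 (add 6h to convert from UTC-6).
Oliver in UTC: 07:30-11:15, 12:30-18:30, 19:00-20:00 (add 5h to convert from UTC-5).
Carol in UTC: 07:00-08:00, 08:45-12:30, 15:15-18:30, 19:30-20:30 (add 5h to convert from UTC-5).
Sofia in UTC: 07:00-10:15, 11:15-16:45, 17:30-20:45 (subtract 2h to convert from UTC+2).
Mei ∩ Zane: 13:30-14:00, 15:00-17:15.
Mei ∩ Zane ∩ Oliver: 13:30-14:00, 15:00-17:15.
Mei ∩ Zane ∩ Oliver ∩ Carol: 15:15-17:15.
Mei ∩ Zane ∩ Oliver ∩ Carol ∩ Sofia: 15:15-16:45.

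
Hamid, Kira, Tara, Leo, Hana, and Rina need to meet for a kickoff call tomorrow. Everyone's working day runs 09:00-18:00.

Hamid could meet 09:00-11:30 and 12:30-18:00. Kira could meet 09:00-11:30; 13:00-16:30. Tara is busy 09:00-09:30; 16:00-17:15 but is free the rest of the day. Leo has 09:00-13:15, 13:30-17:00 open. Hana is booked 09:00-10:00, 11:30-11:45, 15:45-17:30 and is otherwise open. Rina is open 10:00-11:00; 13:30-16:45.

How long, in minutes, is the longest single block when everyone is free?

Hamid free: 09:00-11:30, 12:30-18:00.
Kira free: 09:00-11:30, 13:00-16:30.
Tara free: 09:30-16:00, 17:15-18:00 (invert busy blocks within the working day).
Leo free: 09:00-13:15, 13:30-17:00.
Hana free: 10:00-11:30, 11:45-15:45, 17:30-18:00 (invert busy blocks within the working day).
Rina free: 10:00-11:00, 13:30-16:45.
Hamid ∩ Kira: 09:00-11:30, 13:00-16:30.
Hamid ∩ Kira ∩ Tara: 09:30-11:30, 13:00-16:00.
Hamid ∩ Kira ∩ Tara ∩ Leo: 09:30-11:30, 13:00-13:15, 13:30-16:00.
Hamid ∩ Kira ∩ Tara ∩ Leo ∩ Hana: 10:00-11:30, 13:00-13:15, 13:30-15:45.
Hamid ∩ Kira ∩ Tara ∩ Leo ∩ Hana ∩ Rina: 10:00-11:00, 13:30-15:45.
The longest is 13:30-15:45 at 135 minutes.

135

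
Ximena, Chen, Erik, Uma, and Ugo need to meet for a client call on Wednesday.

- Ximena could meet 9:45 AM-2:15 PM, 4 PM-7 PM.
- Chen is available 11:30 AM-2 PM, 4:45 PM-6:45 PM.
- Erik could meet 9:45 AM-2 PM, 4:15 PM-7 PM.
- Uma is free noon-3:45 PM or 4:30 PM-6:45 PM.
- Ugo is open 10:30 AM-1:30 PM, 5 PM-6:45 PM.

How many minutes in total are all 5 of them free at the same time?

195

Ximena ∩ Chen: 11:30-14:00, 16:45-18:45.
Ximena ∩ Chen ∩ Erik: 11:30-14:00, 16:45-18:45.
Ximena ∩ Chen ∩ Erik ∩ Uma: 12:00-14:00, 16:45-18:45.
Ximena ∩ Chen ∩ Erik ∩ Uma ∩ Ugo: 12:00-13:30, 17:00-18:45.
Those are the intersection windows.
Summing the common windows: 90 + 105 = 195 minutes.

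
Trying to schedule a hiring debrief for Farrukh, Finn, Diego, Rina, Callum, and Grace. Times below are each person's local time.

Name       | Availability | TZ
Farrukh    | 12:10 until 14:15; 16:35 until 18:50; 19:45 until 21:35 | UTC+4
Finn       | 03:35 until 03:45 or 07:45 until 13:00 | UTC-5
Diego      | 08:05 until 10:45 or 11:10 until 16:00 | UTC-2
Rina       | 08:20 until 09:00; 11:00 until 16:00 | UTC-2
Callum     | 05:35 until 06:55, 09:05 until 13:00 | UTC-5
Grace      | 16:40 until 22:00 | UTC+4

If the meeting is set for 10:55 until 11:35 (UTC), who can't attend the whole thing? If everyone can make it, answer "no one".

Farrukh, Finn, Grace, Rina

Farrukh in UTC: 08:10-10:15, 12:35-14:50, 15:45-17:35 (subtract 4h to convert from UTC+4).
Finn in UTC: 08:35-08:45, 12:45-18:00 (add 5h to convert from UTC-5).
Diego in UTC: 10:05-12:45, 13:10-18:00 (add 2h to convert from UTC-2).
Rina in UTC: 10:20-11:00, 13:00-18:00 (add 2h to convert from UTC-2).
Callum in UTC: 10:35-11:55, 14:05-18:00 (add 5h to convert from UTC-5).
Grace in UTC: 12:40-18:00 (subtract 4h to convert from UTC+4).
Farrukh: not fully free for 10:55-11:35. Finn: not fully free for 10:55-11:35. Diego: free for 10:55-11:35. Rina: not fully free for 10:55-11:35. Callum: free for 10:55-11:35. Grace: not fully free for 10:55-11:35.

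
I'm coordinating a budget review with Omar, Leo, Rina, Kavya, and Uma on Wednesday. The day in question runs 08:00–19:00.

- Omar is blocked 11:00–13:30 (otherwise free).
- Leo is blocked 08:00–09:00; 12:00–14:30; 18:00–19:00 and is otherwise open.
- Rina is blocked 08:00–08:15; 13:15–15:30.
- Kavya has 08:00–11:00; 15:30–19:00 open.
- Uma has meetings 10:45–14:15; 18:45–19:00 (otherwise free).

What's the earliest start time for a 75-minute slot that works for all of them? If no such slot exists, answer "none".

09:00

Omar free: 08:00-11:00, 13:30-19:00 (invert busy blocks within the working day).
Leo free: 09:00-12:00, 14:30-18:00 (invert busy blocks within the working day).
Rina free: 08:15-13:15, 15:30-19:00 (invert busy blocks within the working day).
Kavya free: 08:00-11:00, 15:30-19:00.
Uma free: 08:00-10:45, 14:15-18:45 (invert busy blocks within the working day).
Omar ∩ Leo: 09:00-11:00, 14:30-18:00.
Omar ∩ Leo ∩ Rina: 09:00-11:00, 15:30-18:00.
Omar ∩ Leo ∩ Rina ∩ Kavya: 09:00-11:00, 15:30-18:00.
Omar ∩ Leo ∩ Rina ∩ Kavya ∩ Uma: 09:00-10:45, 15:30-18:00.
The first common window of at least 75 minutes is 09:00-10:45, so the earliest start is 09:00.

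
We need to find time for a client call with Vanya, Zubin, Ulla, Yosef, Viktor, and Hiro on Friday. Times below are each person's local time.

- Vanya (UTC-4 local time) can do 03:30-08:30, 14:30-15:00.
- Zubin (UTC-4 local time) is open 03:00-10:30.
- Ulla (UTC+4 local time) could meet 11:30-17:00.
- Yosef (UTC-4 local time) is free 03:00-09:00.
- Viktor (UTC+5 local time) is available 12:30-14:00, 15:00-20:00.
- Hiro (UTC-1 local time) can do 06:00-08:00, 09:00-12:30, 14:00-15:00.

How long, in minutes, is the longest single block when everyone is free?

150

Vanya in UTC: 07:30-12:30, 18:30-19:00 (add 4h to convert from UTC-4).
Zubin in UTC: 07:00-14:30 (add 4h to convert from UTC-4).
Ulla in UTC: 07:30-13:00 (subtract 4h to convert from UTC+4).
Yosef in UTC: 07:00-13:00 (add 4h to convert from UTC-4).
Viktor in UTC: 07:30-09:00, 10:00-15:00 (subtract 5h to convert from UTC+5).
Hiro in UTC: 07:00-09:00, 10:00-13:30, 15:00-16:00 (add 1h to convert from UTC-1).
Vanya ∩ Zubin: 07:30-12:30.
Vanya ∩ Zubin ∩ Ulla: 07:30-12:30.
Vanya ∩ Zubin ∩ Ulla ∩ Yosef: 07:30-12:30.
Vanya ∩ Zubin ∩ Ulla ∩ Yosef ∩ Viktor: 07:30-09:00, 10:00-12:30.
Vanya ∩ Zubin ∩ Ulla ∩ Yosef ∩ Viktor ∩ Hiro: 07:30-09:00, 10:00-12:30.
The longest is 10:00-12:30 at 150 minutes.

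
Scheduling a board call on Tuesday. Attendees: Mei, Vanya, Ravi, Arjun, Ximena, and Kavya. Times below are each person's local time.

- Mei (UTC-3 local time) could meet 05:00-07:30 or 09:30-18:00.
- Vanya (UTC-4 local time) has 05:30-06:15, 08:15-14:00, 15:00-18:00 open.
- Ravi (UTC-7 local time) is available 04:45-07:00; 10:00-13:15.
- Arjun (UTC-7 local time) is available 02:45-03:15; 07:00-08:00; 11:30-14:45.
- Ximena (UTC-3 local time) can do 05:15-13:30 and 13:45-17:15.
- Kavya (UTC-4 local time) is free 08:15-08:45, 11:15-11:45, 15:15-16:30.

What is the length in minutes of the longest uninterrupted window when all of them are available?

60

Mei in UTC: 08:00-10:30, 12:30-21:00 (add 3h to convert from UTC-3).
Vanya in UTC: 09:30-10:15, 12:15-18:00, 19:00-22:00 (add 4h to convert from UTC-4).
Ravi in UTC: 11:45-14:00, 17:00-20:15 (add 7h to convert from UTC-7).
Arjun in UTC: 09:45-10:15, 14:00-15:00, 18:30-21:45 (add 7h to convert from UTC-7).
Ximena in UTC: 08:15-16:30, 16:45-20:15 (add 3h to convert from UTC-3).
Kavya in UTC: 12:15-12:45, 15:15-15:45, 19:15-20:30 (add 4h to convert from UTC-4).
Mei ∩ Vanya: 09:30-10:15, 12:30-18:00, 19:00-21:00.
Mei ∩ Vanya ∩ Ravi: 12:30-14:00, 17:00-18:00, 19:00-20:15.
Mei ∩ Vanya ∩ Ravi ∩ Arjun: 19:00-20:15.
Mei ∩ Vanya ∩ Ravi ∩ Arjun ∩ Ximena: 19:00-20:15.
Mei ∩ Vanya ∩ Ravi ∩ Arjun ∩ Ximena ∩ Kavya: 19:15-20:15.
The longest is 19:15-20:15 at 60 minutes.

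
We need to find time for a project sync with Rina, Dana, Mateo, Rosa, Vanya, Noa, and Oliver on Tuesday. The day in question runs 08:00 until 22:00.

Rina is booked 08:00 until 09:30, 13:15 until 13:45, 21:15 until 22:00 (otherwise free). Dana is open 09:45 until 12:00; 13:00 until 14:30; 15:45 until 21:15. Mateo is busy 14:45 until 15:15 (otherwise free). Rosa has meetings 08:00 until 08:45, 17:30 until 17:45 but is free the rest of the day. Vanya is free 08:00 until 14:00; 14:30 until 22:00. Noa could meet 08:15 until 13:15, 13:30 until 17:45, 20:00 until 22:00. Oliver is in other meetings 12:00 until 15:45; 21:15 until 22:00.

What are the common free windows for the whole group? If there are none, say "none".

09:45-12:00, 15:45-17:30, 20:00-21:15

Rina free: 09:30-13:15, 13:45-21:15 (invert busy blocks within the working day).
Dana free: 09:45-12:00, 13:00-14:30, 15:45-21:15.
Mateo free: 08:00-14:45, 15:15-22:00 (invert busy blocks within the working day).
Rosa free: 08:45-17:30, 17:45-22:00 (invert busy blocks within the working day).
Vanya free: 08:00-14:00, 14:30-22:00.
Noa free: 08:15-13:15, 13:30-17:45, 20:00-22:00.
Oliver free: 08:00-12:00, 15:45-21:15 (invert busy blocks within the working day).
Rina ∩ Dana: 09:45-12:00, 13:00-13:15, 13:45-14:30, 15:45-21:15.
Rina ∩ Dana ∩ Mateo: 09:45-12:00, 13:00-13:15, 13:45-14:30, 15:45-21:15.
Rina ∩ Dana ∩ Mateo ∩ Rosa: 09:45-12:00, 13:00-13:15, 13:45-14:30, 15:45-17:30, 17:45-21:15.
Rina ∩ Dana ∩ Mateo ∩ Rosa ∩ Vanya: 09:45-12:00, 13:00-13:15, 13:45-14:00, 15:45-17:30, 17:45-21:15.
Rina ∩ Dana ∩ Mateo ∩ Rosa ∩ Vanya ∩ Noa: 09:45-12:00, 13:00-13:15, 13:45-14:00, 15:45-17:30, 20:00-21:15.
Rina ∩ Dana ∩ Mateo ∩ Rosa ∩ Vanya ∩ Noa ∩ Oliver: 09:45-12:00, 15:45-17:30, 20:00-21:15.
So the common availability across everyone is 09:45-12:00, 15:45-17:30, 20:00-21:15.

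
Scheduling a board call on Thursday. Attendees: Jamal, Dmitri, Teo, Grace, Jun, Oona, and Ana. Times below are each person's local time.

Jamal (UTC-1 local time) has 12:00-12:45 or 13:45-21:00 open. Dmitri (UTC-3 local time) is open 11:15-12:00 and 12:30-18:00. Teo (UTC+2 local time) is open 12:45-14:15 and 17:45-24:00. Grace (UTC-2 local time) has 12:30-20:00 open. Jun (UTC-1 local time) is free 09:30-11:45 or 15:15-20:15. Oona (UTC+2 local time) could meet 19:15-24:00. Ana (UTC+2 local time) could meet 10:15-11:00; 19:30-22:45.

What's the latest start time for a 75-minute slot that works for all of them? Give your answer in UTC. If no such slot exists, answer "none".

19:30

Jamal in UTC: 13:00-13:45, 14:45-22:00 (add 1h to convert from UTC-1).
Dmitri in UTC: 14:15-15:00, 15:30-21:00 (add 3h to convert from UTC-3).
Teo in UTC: 10:45-12:15, 15:45-22:00 (subtract 2h to convert from UTC+2).
Grace in UTC: 14:30-22:00 (add 2h to convert from UTC-2).
Jun in UTC: 10:30-12:45, 16:15-21:15 (add 1h to convert from UTC-1).
Oona in UTC: 17:15-22:00 (subtract 2h to convert from UTC+2).
Ana in UTC: 08:15-09:00, 17:30-20:45 (subtract 2h to convert from UTC+2).
Jamal ∩ Dmitri: 14:45-15:00, 15:30-21:00.
Jamal ∩ Dmitri ∩ Teo: 15:45-21:00.
Jamal ∩ Dmitri ∩ Teo ∩ Grace: 15:45-21:00.
Jamal ∩ Dmitri ∩ Teo ∩ Grace ∩ Jun: 16:15-21:00.
Jamal ∩ Dmitri ∩ Teo ∩ Grace ∩ Jun ∩ Oona: 17:15-21:00.
Jamal ∩ Dmitri ∩ Teo ∩ Grace ∩ Jun ∩ Oona ∩ Ana: 17:30-20:45.
So the common availability across everyone is 17:30-20:45.
The last common window of at least 75 minutes is 17:30-20:45; a 75-minute meeting can start as late as 19:30 and still end by 20:45.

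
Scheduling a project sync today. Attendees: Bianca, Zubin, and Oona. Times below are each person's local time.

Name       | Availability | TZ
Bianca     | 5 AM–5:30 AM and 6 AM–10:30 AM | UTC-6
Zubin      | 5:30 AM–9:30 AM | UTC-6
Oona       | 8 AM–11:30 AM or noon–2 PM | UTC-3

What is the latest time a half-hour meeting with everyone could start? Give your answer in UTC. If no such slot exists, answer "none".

Bianca in UTC: 11:00-11:30, 12:00-16:30 (add 6h to convert from UTC-6).
Zubin in UTC: 11:30-15:30 (add 6h to convert from UTC-6).
Oona in UTC: 11:00-14:30, 15:00-17:00 (add 3h to convert from UTC-3).
Bianca ∩ Zubin: 12:00-15:30.
Bianca ∩ Zubin ∩ Oona: 12:00-14:30, 15:00-15:30.
So the common availability across everyone is 12:00-14:30, 15:00-15:30.
The last common window of at least 30 minutes is 15:00-15:30; a 30-minute meeting can start as late as 15:00 and still end by 15:30.

15:00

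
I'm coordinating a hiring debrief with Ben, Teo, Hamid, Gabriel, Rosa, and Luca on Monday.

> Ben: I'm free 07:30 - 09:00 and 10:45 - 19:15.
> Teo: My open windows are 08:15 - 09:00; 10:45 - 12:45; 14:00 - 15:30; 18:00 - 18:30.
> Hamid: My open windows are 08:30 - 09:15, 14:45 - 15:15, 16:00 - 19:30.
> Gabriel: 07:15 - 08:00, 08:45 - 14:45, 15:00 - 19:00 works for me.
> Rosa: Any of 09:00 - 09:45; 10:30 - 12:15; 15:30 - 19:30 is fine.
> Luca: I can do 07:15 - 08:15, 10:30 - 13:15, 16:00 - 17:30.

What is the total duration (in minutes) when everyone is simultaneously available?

0

Ben ∩ Teo: 08:15-09:00, 10:45-12:45, 14:00-15:30, 18:00-18:30.
Ben ∩ Teo ∩ Hamid: 08:30-09:00, 14:45-15:15, 18:00-18:30.
Ben ∩ Teo ∩ Hamid ∩ Gabriel: 08:45-09:00, 15:00-15:15, 18:00-18:30.
Ben ∩ Teo ∩ Hamid ∩ Gabriel ∩ Rosa: 18:00-18:30.
Ben ∩ Teo ∩ Hamid ∩ Gabriel ∩ Rosa ∩ Luca: ∅.
There is no time when everyone is free.
There is no common window, so the total is 0 minutes.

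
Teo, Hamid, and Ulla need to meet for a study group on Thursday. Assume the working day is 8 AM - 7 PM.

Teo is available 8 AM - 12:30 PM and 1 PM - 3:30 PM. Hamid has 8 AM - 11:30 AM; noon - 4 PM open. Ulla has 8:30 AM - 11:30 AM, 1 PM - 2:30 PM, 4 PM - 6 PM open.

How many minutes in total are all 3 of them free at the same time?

270

Teo ∩ Hamid: 08:00-11:30, 12:00-12:30, 13:00-15:30.
Teo ∩ Hamid ∩ Ulla: 08:30-11:30, 13:00-14:30.
So the common availability across everyone is 08:30-11:30, 13:00-14:30.
Summing the common windows: 180 + 90 = 270 minutes.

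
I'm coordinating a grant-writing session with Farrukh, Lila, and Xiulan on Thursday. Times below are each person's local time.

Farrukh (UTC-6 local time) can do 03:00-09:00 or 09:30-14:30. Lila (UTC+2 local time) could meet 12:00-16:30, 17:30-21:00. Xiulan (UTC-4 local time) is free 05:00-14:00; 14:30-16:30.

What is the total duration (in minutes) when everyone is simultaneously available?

450

Farrukh in UTC: 09:00-15:00, 15:30-20:30 (add 6h to convert from UTC-6).
Lila in UTC: 10:00-14:30, 15:30-19:00 (subtract 2h to convert from UTC+2).
Xiulan in UTC: 09:00-18:00, 18:30-20:30 (add 4h to convert from UTC-4).
Farrukh ∩ Lila: 10:00-14:30, 15:30-19:00.
Farrukh ∩ Lila ∩ Xiulan: 10:00-14:30, 15:30-18:00, 18:30-19:00.
Summing the common windows: 270 + 150 + 30 = 450 minutes.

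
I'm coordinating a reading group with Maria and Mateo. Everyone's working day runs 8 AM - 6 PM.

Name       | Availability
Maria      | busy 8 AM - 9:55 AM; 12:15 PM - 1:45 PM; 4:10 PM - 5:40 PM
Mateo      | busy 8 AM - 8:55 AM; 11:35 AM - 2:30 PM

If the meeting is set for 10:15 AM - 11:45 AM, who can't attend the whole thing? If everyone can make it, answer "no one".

Mateo

Maria free: 09:55-12:15, 13:45-16:10, 17:40-18:00 (invert busy blocks within the working day).
Mateo free: 08:55-11:35, 14:30-18:00 (invert busy blocks within the working day).
Maria: free for 10:15-11:45. Mateo: not fully free for 10:15-11:45.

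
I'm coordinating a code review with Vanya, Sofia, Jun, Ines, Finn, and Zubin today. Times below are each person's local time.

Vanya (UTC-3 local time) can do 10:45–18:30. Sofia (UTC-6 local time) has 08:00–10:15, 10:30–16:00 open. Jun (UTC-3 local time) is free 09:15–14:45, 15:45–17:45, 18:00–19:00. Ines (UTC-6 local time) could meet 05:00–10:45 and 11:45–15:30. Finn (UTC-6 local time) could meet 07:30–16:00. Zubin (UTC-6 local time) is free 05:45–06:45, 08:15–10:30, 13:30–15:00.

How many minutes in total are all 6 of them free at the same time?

195

Vanya in UTC: 13:45-21:30 (add 3h to convert from UTC-3).
Sofia in UTC: 14:00-16:15, 16:30-22:00 (add 6h to convert from UTC-6).
Jun in UTC: 12:15-17:45, 18:45-20:45, 21:00-22:00 (add 3h to convert from UTC-3).
Ines in UTC: 11:00-16:45, 17:45-21:30 (add 6h to convert from UTC-6).
Finn in UTC: 13:30-22:00 (add 6h to convert from UTC-6).
Zubin in UTC: 11:45-12:45, 14:15-16:30, 19:30-21:00 (add 6h to convert from UTC-6).
Vanya ∩ Sofia: 14:00-16:15, 16:30-21:30.
Vanya ∩ Sofia ∩ Jun: 14:00-16:15, 16:30-17:45, 18:45-20:45, 21:00-21:30.
Vanya ∩ Sofia ∩ Jun ∩ Ines: 14:00-16:15, 16:30-16:45, 18:45-20:45, 21:00-21:30.
Vanya ∩ Sofia ∩ Jun ∩ Ines ∩ Finn: 14:00-16:15, 16:30-16:45, 18:45-20:45, 21:00-21:30.
Vanya ∩ Sofia ∩ Jun ∩ Ines ∩ Finn ∩ Zubin: 14:15-16:15, 19:30-20:45.
Summing the common windows: 120 + 75 = 195 minutes.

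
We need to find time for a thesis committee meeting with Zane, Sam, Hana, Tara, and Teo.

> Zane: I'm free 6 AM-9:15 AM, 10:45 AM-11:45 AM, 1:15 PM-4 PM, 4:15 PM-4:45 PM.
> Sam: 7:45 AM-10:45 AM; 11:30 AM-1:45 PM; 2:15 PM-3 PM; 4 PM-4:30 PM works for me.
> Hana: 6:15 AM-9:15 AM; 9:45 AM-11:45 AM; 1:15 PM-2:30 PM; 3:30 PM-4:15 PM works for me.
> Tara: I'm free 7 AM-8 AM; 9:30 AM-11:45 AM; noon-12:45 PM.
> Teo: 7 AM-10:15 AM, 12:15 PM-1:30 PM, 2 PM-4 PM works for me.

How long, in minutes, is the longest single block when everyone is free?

Zane ∩ Sam: 07:45-09:15, 11:30-11:45, 13:15-13:45, 14:15-15:00, 16:15-16:30.
Zane ∩ Sam ∩ Hana: 07:45-09:15, 11:30-11:45, 13:15-13:45, 14:15-14:30.
Zane ∩ Sam ∩ Hana ∩ Tara: 07:45-08:00, 11:30-11:45.
Zane ∩ Sam ∩ Hana ∩ Tara ∩ Teo: 07:45-08:00.
Those are the intersection windows.
The longest is 07:45-08:00 at 15 minutes.

15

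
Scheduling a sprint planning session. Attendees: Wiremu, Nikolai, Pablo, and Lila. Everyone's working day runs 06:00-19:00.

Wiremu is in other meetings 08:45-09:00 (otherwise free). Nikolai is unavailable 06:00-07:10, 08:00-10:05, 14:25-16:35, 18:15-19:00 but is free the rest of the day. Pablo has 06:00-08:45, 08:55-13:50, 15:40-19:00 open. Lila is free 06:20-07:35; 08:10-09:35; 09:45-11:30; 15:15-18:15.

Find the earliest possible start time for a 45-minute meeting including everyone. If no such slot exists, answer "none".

Wiremu free: 06:00-08:45, 09:00-19:00 (invert busy blocks within the working day).
Nikolai free: 07:10-08:00, 10:05-14:25, 16:35-18:15 (invert busy blocks within the working day).
Pablo free: 06:00-08:45, 08:55-13:50, 15:40-19:00.
Lila free: 06:20-07:35, 08:10-09:35, 09:45-11:30, 15:15-18:15.
Wiremu ∩ Nikolai: 07:10-08:00, 10:05-14:25, 16:35-18:15.
Wiremu ∩ Nikolai ∩ Pablo: 07:10-08:00, 10:05-13:50, 16:35-18:15.
Wiremu ∩ Nikolai ∩ Pablo ∩ Lila: 07:10-07:35, 10:05-11:30, 16:35-18:15.
The first common window of at least 45 minutes is 10:05-11:30, so the earliest start is 10:05.

10:05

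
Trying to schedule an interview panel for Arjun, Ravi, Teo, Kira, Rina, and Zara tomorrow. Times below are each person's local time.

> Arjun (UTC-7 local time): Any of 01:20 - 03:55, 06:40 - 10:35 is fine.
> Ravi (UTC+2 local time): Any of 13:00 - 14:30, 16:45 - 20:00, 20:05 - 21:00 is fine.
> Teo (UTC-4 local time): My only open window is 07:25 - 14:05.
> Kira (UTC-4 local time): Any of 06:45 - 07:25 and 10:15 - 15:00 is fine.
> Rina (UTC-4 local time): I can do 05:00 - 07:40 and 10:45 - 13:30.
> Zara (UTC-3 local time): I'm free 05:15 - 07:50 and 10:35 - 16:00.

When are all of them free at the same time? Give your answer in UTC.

14:45-17:30

Arjun in UTC: 08:20-10:55, 13:40-17:35 (add 7h to convert from UTC-7).
Ravi in UTC: 11:00-12:30, 14:45-18:00, 18:05-19:00 (subtract 2h to convert from UTC+2).
Teo in UTC: 11:25-18:05 (add 4h to convert from UTC-4).
Kira in UTC: 10:45-11:25, 14:15-19:00 (add 4h to convert from UTC-4).
Rina in UTC: 09:00-11:40, 14:45-17:30 (add 4h to convert from UTC-4).
Zara in UTC: 08:15-10:50, 13:35-19:00 (add 3h to convert from UTC-3).
Arjun ∩ Ravi: 14:45-17:35.
Arjun ∩ Ravi ∩ Teo: 14:45-17:35.
Arjun ∩ Ravi ∩ Teo ∩ Kira: 14:45-17:35.
Arjun ∩ Ravi ∩ Teo ∩ Kira ∩ Rina: 14:45-17:30.
Arjun ∩ Ravi ∩ Teo ∩ Kira ∩ Rina ∩ Zara: 14:45-17:30.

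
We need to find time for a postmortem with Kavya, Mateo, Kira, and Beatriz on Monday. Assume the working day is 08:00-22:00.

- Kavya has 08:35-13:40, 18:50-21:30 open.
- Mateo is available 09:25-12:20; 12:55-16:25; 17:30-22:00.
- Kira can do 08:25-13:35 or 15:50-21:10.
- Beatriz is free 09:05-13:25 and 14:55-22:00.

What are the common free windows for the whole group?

09:25-12:20, 12:55-13:25, 18:50-21:10

Kavya ∩ Mateo: 09:25-12:20, 12:55-13:40, 18:50-21:30.
Kavya ∩ Mateo ∩ Kira: 09:25-12:20, 12:55-13:35, 18:50-21:10.
Kavya ∩ Mateo ∩ Kira ∩ Beatriz: 09:25-12:20, 12:55-13:25, 18:50-21:10.
Those are the intersection windows.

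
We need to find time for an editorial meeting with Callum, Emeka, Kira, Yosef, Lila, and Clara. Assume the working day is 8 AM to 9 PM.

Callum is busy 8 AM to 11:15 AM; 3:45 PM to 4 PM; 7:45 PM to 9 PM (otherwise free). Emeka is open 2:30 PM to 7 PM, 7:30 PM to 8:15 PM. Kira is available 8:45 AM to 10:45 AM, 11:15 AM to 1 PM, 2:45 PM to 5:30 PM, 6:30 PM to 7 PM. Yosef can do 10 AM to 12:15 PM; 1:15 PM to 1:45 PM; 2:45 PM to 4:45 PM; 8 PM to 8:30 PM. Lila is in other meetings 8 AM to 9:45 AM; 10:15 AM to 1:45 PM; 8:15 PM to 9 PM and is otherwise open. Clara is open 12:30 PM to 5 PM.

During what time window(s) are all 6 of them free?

Callum free: 11:15-15:45, 16:00-19:45 (invert busy blocks within the working day).
Emeka free: 14:30-19:00, 19:30-20:15.
Kira free: 08:45-10:45, 11:15-13:00, 14:45-17:30, 18:30-19:00.
Yosef free: 10:00-12:15, 13:15-13:45, 14:45-16:45, 20:00-20:30.
Lila free: 09:45-10:15, 13:45-20:15 (invert busy blocks within the working day).
Clara free: 12:30-17:00.
Callum ∩ Emeka: 14:30-15:45, 16:00-19:00, 19:30-19:45.
Callum ∩ Emeka ∩ Kira: 14:45-15:45, 16:00-17:30, 18:30-19:00.
Callum ∩ Emeka ∩ Kira ∩ Yosef: 14:45-15:45, 16:00-16:45.
Callum ∩ Emeka ∩ Kira ∩ Yosef ∩ Lila: 14:45-15:45, 16:00-16:45.
Callum ∩ Emeka ∩ Kira ∩ Yosef ∩ Lila ∩ Clara: 14:45-15:45, 16:00-16:45.

14:45-15:45, 16:00-16:45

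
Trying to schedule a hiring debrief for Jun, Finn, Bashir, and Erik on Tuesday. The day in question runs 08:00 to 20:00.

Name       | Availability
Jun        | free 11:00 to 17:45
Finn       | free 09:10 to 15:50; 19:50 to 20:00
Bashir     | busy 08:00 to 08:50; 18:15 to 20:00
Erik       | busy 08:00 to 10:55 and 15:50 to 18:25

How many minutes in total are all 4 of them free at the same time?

Jun free: 11:00-17:45.
Finn free: 09:10-15:50, 19:50-20:00.
Bashir free: 08:50-18:15 (invert busy blocks within the working day).
Erik free: 10:55-15:50, 18:25-20:00 (invert busy blocks within the working day).
Jun ∩ Finn: 11:00-15:50.
Jun ∩ Finn ∩ Bashir: 11:00-15:50.
Jun ∩ Finn ∩ Bashir ∩ Erik: 11:00-15:50.
That's a single block of 290 minutes.

290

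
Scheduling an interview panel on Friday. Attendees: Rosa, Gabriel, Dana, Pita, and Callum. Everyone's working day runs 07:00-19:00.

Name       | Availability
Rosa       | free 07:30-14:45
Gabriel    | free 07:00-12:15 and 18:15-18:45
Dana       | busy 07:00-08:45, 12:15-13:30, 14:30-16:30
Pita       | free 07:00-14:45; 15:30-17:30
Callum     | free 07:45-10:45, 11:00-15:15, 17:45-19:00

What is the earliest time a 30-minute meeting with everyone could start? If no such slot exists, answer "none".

08:45

Rosa free: 07:30-14:45.
Gabriel free: 07:00-12:15, 18:15-18:45.
Dana free: 08:45-12:15, 13:30-14:30, 16:30-19:00 (invert busy blocks within the working day).
Pita free: 07:00-14:45, 15:30-17:30.
Callum free: 07:45-10:45, 11:00-15:15, 17:45-19:00.
Rosa ∩ Gabriel: 07:30-12:15.
Rosa ∩ Gabriel ∩ Dana: 08:45-12:15.
Rosa ∩ Gabriel ∩ Dana ∩ Pita: 08:45-12:15.
Rosa ∩ Gabriel ∩ Dana ∩ Pita ∩ Callum: 08:45-10:45, 11:00-12:15.
So the common availability across everyone is 08:45-10:45, 11:00-12:15.
The first common window of at least 30 minutes is 08:45-10:45, so the earliest start is 08:45.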